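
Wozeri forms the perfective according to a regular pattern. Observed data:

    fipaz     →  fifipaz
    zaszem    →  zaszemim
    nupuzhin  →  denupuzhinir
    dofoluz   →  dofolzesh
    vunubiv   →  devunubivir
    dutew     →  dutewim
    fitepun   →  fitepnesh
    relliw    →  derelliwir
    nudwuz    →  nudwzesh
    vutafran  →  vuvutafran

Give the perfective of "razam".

rarazam

fipaz and nudwuz both end in -z yet inflect differently (fifipaz, nudwzesh), so the final letter is not what conditions the rule; the last vowel is.
"razam" has last vowel 'a'. The stems whose last vowel is 'a' (fipaz → fifipaz, vutafran → vuvutafran) repeat the first consonant+vowel as a prefix.
The other patterns: stems whose last vowel is 'u' delete the last vowel and add -esh; stems whose last vowel is 'i' add de- … -ir around the stem; stems whose last vowel is 'e' add -im.
So razam → rarazam.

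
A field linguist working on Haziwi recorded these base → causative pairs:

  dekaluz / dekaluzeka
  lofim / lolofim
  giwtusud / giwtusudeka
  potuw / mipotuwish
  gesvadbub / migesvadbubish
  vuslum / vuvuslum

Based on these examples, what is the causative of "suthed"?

"suthed" ends in -d. The one such stem in the data (giwtusud → giwtusudeka) adds -eka, so the same rule applies.
So suthed → suthedeka.

suthedeka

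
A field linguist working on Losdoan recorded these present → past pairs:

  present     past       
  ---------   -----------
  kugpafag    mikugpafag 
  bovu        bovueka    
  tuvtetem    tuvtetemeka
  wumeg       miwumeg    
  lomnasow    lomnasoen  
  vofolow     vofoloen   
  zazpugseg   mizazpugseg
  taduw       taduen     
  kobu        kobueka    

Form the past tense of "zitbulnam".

taduw and bovu both have last vowel 'u' yet inflect differently (taduen, bovueka), so the last vowel is not what conditions the rule; the final letter is.
"zitbulnam" ends in -m. The one such stem in the data (tuvtetem → tuvtetemeka) adds -eka, so the same rule applies.
So zitbulnam → zitbulnameka.

zitbulnameka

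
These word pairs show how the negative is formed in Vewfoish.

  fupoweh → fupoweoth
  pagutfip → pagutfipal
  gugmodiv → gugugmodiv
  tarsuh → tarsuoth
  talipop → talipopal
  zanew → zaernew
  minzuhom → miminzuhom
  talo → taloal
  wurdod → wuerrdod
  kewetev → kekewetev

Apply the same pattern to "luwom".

kewetev and fupoweh both have last vowel 'e' yet inflect differently (kekewetev, fupoweoth), so the last vowel is not what conditions the rule; the final letter is.
"luwom" ends in -m. The one such stem in the data (minzuhom → miminzuhom) repeats the first consonant+vowel as a prefix (as do gugmodiv, kewetev), so the same rule applies.
So luwom → luluwom.

luluwom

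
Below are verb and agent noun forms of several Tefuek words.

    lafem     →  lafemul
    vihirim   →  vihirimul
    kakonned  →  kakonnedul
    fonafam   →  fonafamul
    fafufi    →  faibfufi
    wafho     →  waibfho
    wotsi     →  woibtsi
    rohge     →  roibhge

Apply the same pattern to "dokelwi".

doibkelwi

vihirim and fafufi both have last vowel 'i' yet inflect differently (vihirimul, faibfufi), so the last vowel is not what conditions the rule; whether the stem ends in a vowel or a consonant is.
"dokelwi" ends in a vowel. The stems ending in a vowel (fafufi → faibfufi, wafho → waibfho, wotsi → woibtsi) insert -ib- after the first vowel.
The other pattern: stems ending in a consonant add -ul.
So dokelwi → doibkelwi.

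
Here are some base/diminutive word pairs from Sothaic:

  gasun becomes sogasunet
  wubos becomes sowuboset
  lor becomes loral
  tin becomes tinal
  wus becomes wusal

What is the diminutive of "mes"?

"mes" has 1 vowel. The stems with 1 vowel (lor → loral, tin → tinal, wus → wusal) add -al.
The other pattern: stems with 2 vowels add so- … -et around the stem.
So mes → mesal.

mesal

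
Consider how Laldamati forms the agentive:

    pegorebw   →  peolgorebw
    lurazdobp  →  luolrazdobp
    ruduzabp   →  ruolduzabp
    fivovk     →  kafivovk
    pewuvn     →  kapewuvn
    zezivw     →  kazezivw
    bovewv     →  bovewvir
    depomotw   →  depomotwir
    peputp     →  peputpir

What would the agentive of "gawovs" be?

kagawovs

pegorebw and zezivw both end in -w yet inflect differently (peolgorebw, kazezivw), so the final letter is not what conditions the rule; the second-to-last letter is.
"gawovs" has second-to-last letter 'v'. The stems whose second-to-last letter is 'v' (fivovk → kafivovk, pewuvn → kapewuvn, zezivw → kazezivw) add the prefix ka-.
The other patterns: stems whose second-to-last letter is 'b' insert -ol- after the first vowel; stems whose second-to-last letter is 't' or 'w' add -ir.
So gawovs → kagawovs.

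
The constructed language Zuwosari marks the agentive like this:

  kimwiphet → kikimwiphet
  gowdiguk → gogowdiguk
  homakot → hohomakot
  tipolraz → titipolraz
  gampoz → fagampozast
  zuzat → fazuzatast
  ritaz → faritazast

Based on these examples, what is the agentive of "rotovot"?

rorotovot

tipolraz and gampoz both end in -z yet inflect differently (titipolraz, fagampozast), so the final letter is not what conditions the rule; the number of vowels is.
"rotovot" has 3 vowels. The stems with 3 vowels (kimwiphet → kikimwiphet, gowdiguk → gogowdiguk, homakot → hohomakot) repeat the first consonant+vowel as a prefix.
So rotovot → rorotovot.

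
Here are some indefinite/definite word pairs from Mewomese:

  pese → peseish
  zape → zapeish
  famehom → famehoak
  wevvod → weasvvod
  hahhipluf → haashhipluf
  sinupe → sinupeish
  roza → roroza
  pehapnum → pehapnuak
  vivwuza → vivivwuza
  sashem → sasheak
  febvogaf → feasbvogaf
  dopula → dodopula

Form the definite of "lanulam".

"lanulam" ends in -m. The stems ending in -m (pehapnum → pehapnuak, sashem → sasheak, famehom → famehoak) drop the final letter and add -ak.
The other patterns: stems ending in -e add -ish; stems ending in -a repeat the first consonant+vowel as a prefix; stems ending in -d or -f insert -as- after the first vowel.
So lanulam → lanulaak.

lanulaak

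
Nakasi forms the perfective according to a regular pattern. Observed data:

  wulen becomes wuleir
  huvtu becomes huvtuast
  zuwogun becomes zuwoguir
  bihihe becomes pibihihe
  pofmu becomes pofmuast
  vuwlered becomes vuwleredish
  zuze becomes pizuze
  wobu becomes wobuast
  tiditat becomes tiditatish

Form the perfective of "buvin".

bihihe and wulen both have last vowel 'e' yet inflect differently (pibihihe, wuleir), so the last vowel is not what conditions the rule; the final letter is.
"buvin" ends in -n. The stems ending in -n (wulen → wuleir, zuwogun → zuwoguir) drop the final letter and add -ir.
So buvin → buviir.

buviir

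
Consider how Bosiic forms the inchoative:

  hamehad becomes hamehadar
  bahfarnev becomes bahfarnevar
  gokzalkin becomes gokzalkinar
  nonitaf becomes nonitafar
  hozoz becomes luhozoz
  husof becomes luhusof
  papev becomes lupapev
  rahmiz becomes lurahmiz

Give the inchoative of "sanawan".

sanawanar

nonitaf and husof both end in -f yet inflect differently (nonitafar, luhusof), so the final letter is not what conditions the rule; the number of vowels is.
"sanawan" has 3 vowels. The stems with 3 vowels (hamehad → hamehadar, bahfarnev → bahfarnevar, gokzalkin → gokzalkinar) add -ar.
The other pattern: stems with 2 vowels add the prefix lu-.
So sanawan → sanawanar.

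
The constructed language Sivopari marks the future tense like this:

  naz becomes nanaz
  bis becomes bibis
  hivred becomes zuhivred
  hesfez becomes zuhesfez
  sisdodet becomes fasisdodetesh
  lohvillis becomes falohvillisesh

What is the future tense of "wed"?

wewed

"wed" has 1 vowel. The stems with 1 vowel (naz → nanaz, bis → bibis) repeat the first consonant+vowel as a prefix.
The other patterns: stems with 2 vowels add the prefix zu-; stems with 3 vowels add fa- … -esh around the stem.
So wed → wewed.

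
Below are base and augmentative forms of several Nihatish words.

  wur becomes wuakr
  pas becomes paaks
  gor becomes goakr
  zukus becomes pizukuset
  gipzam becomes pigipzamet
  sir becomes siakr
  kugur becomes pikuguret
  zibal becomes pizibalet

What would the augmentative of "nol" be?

kugur and wur both end in -r yet inflect differently (pikuguret, wuakr), so the final letter is not what conditions the rule; the number of vowels is.
"nol" has 1 vowel. The stems with 1 vowel (wur → wuakr, pas → paaks, gor → goakr) insert -ak- after the first vowel.
The other pattern: stems with 2 vowels add pi- … -et around the stem.
So nol → noakl.

noakl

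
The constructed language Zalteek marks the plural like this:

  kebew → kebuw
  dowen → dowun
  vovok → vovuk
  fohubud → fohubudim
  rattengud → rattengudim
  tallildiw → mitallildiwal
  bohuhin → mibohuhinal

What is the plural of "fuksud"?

fuksudim

"fuksud" has last vowel 'u'. The stems whose last vowel is 'u' (rattengud → rattengudim, fohubud → fohubudim) add -im.
The other patterns: stems whose last vowel is 'e' or 'o' change the last vowel to 'u'; stems whose last vowel is 'i' add mi- … -al around the stem.
So fuksud → fuksudim.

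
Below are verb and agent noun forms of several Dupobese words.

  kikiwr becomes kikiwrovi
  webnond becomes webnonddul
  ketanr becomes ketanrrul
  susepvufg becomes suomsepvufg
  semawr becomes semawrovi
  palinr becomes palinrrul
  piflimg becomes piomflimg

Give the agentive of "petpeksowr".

palinr and kikiwr both end in -r yet inflect differently (palinrrul, kikiwrovi), so the final letter is not what conditions the rule; the second-to-last letter is.
"petpeksowr" has second-to-last letter 'w'. The stems whose second-to-last letter is 'w' (kikiwr → kikiwrovi, semawr → semawrovi) add -ovi.
The other patterns: stems whose second-to-last letter is 'n' double the final consonant and add -ul; stems whose second-to-last letter is 'f' or 'm' insert -om- after the first vowel.
So petpeksowr → petpeksowrovi.

petpeksowrovi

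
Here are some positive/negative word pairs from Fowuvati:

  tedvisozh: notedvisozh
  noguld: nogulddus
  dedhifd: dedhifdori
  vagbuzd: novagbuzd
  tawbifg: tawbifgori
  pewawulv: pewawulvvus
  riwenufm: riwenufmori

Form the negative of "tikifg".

"tikifg" has second-to-last letter 'f'. The stems whose second-to-last letter is 'f' (riwenufm → riwenufmori, tawbifg → tawbifgori, dedhifd → dedhifdori) add -ori.
So tikifg → tikifgori.

tikifgori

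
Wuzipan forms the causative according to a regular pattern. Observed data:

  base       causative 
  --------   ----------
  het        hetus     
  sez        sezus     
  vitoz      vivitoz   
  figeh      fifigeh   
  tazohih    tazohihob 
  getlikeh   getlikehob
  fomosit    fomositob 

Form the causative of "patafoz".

sez and vitoz both end in -z yet inflect differently (sezus, vivitoz), so the final letter is not what conditions the rule; the number of vowels is.
"patafoz" has 3 vowels. The stems with 3 vowels (tazohih → tazohihob, getlikeh → getlikehob, fomosit → fomositob) add -ob.
The other patterns: stems with 1 vowel add -us; stems with 2 vowels repeat the first consonant+vowel as a prefix.
So patafoz → patafozob.

patafozob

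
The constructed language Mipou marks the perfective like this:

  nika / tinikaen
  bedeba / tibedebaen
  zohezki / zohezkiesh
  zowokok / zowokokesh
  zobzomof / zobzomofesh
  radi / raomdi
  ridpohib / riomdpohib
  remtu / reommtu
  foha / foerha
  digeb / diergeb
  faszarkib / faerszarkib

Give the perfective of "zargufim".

zargufimesh

zohezki and radi both end in -i yet inflect differently (zohezkiesh, raomdi), so the final letter is not what conditions the rule; the first letter is.
"zargufim" begins with z-. The stems beginning with z- (zohezki → zohezkiesh, zowokok → zowokokesh, zobzomof → zobzomofesh) add -esh.
So zargufim → zargufimesh.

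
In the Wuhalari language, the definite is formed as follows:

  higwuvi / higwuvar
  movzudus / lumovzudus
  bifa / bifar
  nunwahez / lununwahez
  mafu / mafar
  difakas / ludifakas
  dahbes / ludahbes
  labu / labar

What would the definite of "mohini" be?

mohinar

labu and movzudus both have last vowel 'u' yet inflect differently (labar, lumovzudus), so the last vowel is not what conditions the rule; whether the stem ends in a vowel or a consonant is.
"mohini" ends in a vowel. The stems ending in a vowel (higwuvi → higwuvar, bifa → bifar, labu → labar) drop the final letter and add -ar.
The other pattern: stems ending in a consonant add the prefix lu-.
So mohini → mohinar.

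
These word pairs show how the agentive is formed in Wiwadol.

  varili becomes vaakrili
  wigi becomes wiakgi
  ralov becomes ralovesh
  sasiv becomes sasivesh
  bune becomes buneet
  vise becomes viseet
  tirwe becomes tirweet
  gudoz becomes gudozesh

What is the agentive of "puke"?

varili and sasiv both have last vowel 'i' yet inflect differently (vaakrili, sasivesh), so the last vowel is not what conditions the rule; the final letter is.
"puke" ends in -e. The stems ending in -e (vise → viseet, bune → buneet, tirwe → tirweet) add -et.
So puke → pukeet.

pukeet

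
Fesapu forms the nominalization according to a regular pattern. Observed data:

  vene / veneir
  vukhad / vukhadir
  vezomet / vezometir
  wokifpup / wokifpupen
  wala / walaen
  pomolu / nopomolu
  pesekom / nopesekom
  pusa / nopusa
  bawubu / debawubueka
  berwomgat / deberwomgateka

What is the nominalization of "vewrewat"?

wala and pusa both end in -a yet inflect differently (walaen, nopusa), so the final letter is not what conditions the rule; the first letter is.
"vewrewat" begins with v-. The stems beginning with v- (vene → veneir, vukhad → vukhadir, vezomet → vezometir) add -ir.
The other patterns: stems beginning with w- add -en; stems beginning with p- add the prefix no-; stems beginning with b- add de- … -eka around the stem.
So vewrewat → vewrewatir.

vewrewatir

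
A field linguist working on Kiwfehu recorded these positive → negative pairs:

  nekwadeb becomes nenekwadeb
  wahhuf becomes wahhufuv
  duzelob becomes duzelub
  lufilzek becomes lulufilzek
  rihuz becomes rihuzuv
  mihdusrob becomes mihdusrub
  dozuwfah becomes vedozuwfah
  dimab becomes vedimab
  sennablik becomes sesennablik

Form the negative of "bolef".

bobolef

"bolef" has last vowel 'e'. The stems whose last vowel is 'e' (lufilzek → lulufilzek, nekwadeb → nenekwadeb) repeat the first consonant+vowel as a prefix.
The other patterns: stems whose last vowel is 'o' change the last vowel to 'u'; stems whose last vowel is 'a' add the prefix ve-; stems whose last vowel is 'u' add -uv.
So bolef → bobolef.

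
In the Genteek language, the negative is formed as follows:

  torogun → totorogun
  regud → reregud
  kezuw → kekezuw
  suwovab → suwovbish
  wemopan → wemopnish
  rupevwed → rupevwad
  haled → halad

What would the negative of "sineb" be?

torogun and wemopan both end in -n yet inflect differently (totorogun, wemopnish), so the final letter is not what conditions the rule; the last vowel is.
"sineb" has last vowel 'e'. The stems whose last vowel is 'e' (rupevwed → rupevwad, haled → halad) change the last vowel to 'a'.
So sineb → sinab.

sinab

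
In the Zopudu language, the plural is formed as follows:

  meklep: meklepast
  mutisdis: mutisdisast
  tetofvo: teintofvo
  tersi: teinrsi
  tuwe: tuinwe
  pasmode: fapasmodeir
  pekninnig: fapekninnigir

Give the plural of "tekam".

teinkam

tuwe and pasmode both end in -e yet inflect differently (tuinwe, fapasmodeir), so the final letter is not what conditions the rule; the first letter is.
"tekam" begins with t-. The stems beginning with t- (tetofvo → teintofvo, tersi → teinrsi, tuwe → tuinwe) insert -in- after the first vowel.
The other patterns: stems beginning with m- add -ast; stems beginning with p- add fa- … -ir around the stem.
So tekam → teinkam.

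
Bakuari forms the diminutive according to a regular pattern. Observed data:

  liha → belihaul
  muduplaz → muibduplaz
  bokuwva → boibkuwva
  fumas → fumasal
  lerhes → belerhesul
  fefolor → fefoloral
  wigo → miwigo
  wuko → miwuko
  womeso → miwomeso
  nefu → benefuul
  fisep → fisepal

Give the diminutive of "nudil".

"nudil" begins with n-. The one such stem in the data (nefu → benefuul) adds be- … -ul around the stem, so the same rule applies.
So nudil → benudilul.

benudilul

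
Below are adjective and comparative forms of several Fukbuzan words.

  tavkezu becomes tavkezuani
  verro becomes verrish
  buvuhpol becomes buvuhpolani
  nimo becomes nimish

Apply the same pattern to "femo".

femish

verro and buvuhpol both have last vowel 'o' yet inflect differently (verrish, buvuhpolani), so the last vowel is not what conditions the rule; the final letter is.
"femo" ends in -o. The stems ending in -o (verro → verrish, nimo → nimish) drop the final letter and add -ish.
So femo → femish.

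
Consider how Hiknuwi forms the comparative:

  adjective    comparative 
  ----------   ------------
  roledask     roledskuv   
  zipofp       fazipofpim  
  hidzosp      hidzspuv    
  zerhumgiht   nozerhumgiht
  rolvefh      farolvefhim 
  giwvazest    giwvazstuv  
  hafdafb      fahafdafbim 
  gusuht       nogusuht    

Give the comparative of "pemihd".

nopemihd

giwvazest and gusuht both end in -t yet inflect differently (giwvazstuv, nogusuht), so the final letter is not what conditions the rule; the second-to-last letter is.
"pemihd" has second-to-last letter 'h'. The stems whose second-to-last letter is 'h' (gusuht → nogusuht, zerhumgiht → nozerhumgiht) add the prefix no-.
So pemihd → nopemihd.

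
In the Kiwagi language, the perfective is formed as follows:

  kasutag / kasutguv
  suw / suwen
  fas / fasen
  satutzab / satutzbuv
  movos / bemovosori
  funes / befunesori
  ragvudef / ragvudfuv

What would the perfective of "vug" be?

vugen

"vug" has 1 vowel. The stems with 1 vowel (fas → fasen, suw → suwen) add -en.
The other patterns: stems with 2 vowels add be- … -ori around the stem; stems with 3 vowels delete the last vowel and add -uv.
So vug → vugen.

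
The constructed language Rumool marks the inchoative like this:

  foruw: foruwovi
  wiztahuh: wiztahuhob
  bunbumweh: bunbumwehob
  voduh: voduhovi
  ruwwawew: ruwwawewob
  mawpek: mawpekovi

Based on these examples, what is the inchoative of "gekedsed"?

gekedsedob

wiztahuh and voduh both end in -h yet inflect differently (wiztahuhob, voduhovi), so the final letter is not what conditions the rule; the number of vowels is.
"gekedsed" has 3 vowels. The stems with 3 vowels (ruwwawew → ruwwawewob, wiztahuh → wiztahuhob, bunbumweh → bunbumwehob) add -ob.
So gekedsed → gekedsedob.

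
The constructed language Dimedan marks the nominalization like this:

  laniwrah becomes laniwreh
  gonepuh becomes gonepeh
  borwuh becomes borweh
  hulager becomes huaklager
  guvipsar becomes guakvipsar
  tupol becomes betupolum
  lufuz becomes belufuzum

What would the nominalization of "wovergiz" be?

laniwrah and guvipsar both have last vowel 'a' yet inflect differently (laniwreh, guakvipsar), so the last vowel is not what conditions the rule; the final letter is.
"wovergiz" ends in -z. The one such stem in the data (lufuz → belufuzum) adds be- … -um around the stem, so the same rule applies.
The other patterns: stems ending in -h change the last vowel to 'e'; stems ending in -r insert -ak- after the first vowel.
So wovergiz → bewovergizum.

bewovergizum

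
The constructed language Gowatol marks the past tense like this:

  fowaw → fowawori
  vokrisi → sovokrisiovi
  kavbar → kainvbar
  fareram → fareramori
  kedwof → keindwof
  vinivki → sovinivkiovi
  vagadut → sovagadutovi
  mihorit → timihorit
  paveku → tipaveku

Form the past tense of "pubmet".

vagadut and mihorit both end in -t yet inflect differently (sovagadutovi, timihorit), so the final letter is not what conditions the rule; the first letter is.
"pubmet" begins with p-. The one such stem in the data (paveku → tipaveku) adds the prefix ti-, so the same rule applies.
The other patterns: stems beginning with v- add so- … -ovi around the stem; stems beginning with f- add -ori; stems beginning with k- insert -in- after the first vowel.
So pubmet → tipubmet.

tipubmet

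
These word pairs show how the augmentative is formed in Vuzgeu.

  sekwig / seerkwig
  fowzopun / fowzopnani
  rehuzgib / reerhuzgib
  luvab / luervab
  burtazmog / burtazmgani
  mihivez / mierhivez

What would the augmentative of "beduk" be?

"beduk" has last vowel 'u'. The one such stem in the data (fowzopun → fowzopnani) deletes the last vowel and adds -ani (as does burtazmog), so the same rule applies.
The other pattern: stems whose last vowel is 'a', 'e' or 'i' insert -er- after the first vowel.
So beduk → bedkani.

bedkani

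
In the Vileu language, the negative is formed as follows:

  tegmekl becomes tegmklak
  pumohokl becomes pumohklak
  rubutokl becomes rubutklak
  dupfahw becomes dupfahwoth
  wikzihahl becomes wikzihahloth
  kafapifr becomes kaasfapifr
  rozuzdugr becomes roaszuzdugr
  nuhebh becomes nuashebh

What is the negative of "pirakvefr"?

piasrakvefr

"pirakvefr" has second-to-last letter 'f'. The one such stem in the data (kafapifr → kaasfapifr) inserts -as- after the first vowel (as do rozuzdugr, nuhebh), so the same rule applies.
So pirakvefr → piasrakvefr.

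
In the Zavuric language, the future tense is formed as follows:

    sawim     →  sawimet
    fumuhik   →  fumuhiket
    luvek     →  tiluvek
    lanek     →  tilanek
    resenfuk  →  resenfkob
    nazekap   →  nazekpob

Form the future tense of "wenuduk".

"wenuduk" has last vowel 'u'. The one such stem in the data (resenfuk → resenfkob) deletes the last vowel and adds -ob (as does nazekap), so the same rule applies.
So wenuduk → wenudkob.

wenudkob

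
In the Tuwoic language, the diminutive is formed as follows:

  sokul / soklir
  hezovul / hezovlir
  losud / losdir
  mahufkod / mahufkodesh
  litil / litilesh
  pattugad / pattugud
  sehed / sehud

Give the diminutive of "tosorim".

tosorimesh

"tosorim" has last vowel 'i'. The one such stem in the data (litil → litilesh) adds -esh, so the same rule applies.
So tosorim → tosorimesh.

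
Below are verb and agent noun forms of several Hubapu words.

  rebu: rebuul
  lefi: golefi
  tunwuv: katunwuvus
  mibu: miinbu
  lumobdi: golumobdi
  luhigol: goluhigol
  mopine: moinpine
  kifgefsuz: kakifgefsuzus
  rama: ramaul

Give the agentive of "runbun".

runbunul

mibu and rebu both end in -u yet inflect differently (miinbu, rebuul), so the final letter is not what conditions the rule; the first letter is.
"runbun" begins with r-. The stems beginning with r- (rebu → rebuul, rama → ramaul) add -ul.
So runbun → runbunul.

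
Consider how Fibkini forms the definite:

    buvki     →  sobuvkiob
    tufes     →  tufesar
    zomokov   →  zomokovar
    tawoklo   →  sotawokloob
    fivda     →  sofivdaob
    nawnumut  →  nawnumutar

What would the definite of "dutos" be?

zomokov and tawoklo both have last vowel 'o' yet inflect differently (zomokovar, sotawokloob), so the last vowel is not what conditions the rule; whether the stem ends in a vowel or a consonant is.
"dutos" ends in a consonant. The stems ending in a consonant (tufes → tufesar, zomokov → zomokovar, nawnumut → nawnumutar) add -ar.
The other pattern: stems ending in a vowel add so- … -ob around the stem.
So dutos → dutosar.

dutosar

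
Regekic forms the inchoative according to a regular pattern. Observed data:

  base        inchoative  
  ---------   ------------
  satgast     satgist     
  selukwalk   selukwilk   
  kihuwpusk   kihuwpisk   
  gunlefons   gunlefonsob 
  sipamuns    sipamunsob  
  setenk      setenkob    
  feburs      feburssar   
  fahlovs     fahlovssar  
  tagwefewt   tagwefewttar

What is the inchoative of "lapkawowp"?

"lapkawowp" has second-to-last letter 'w'. The one such stem in the data (tagwefewt → tagwefewttar) doubles the final consonant and adds -ar (as do feburs, fahlovs), so the same rule applies.
The other patterns: stems whose second-to-last letter is 'l' or 's' change the last vowel to 'i'; stems whose second-to-last letter is 'n' add -ob.
So lapkawowp → lapkawowppar.

lapkawowppar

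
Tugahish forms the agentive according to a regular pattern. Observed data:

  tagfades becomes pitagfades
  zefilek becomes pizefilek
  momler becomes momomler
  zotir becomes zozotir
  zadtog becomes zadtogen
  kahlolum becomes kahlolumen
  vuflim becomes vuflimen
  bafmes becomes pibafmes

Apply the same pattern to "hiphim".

"hiphim" ends in -m. The stems ending in -m (vuflim → vuflimen, kahlolum → kahlolumen) add -en.
The other patterns: stems ending in -r repeat the first consonant+vowel as a prefix; stems ending in -k or -s add the prefix pi-.
So hiphim → hiphimen.

hiphimen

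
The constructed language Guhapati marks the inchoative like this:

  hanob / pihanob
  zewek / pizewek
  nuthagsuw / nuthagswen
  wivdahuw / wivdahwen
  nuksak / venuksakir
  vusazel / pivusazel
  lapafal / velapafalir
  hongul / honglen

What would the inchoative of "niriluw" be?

hongul and lapafal both end in -l yet inflect differently (honglen, velapafalir), so the final letter is not what conditions the rule; the last vowel is.
"niriluw" has last vowel 'u'. The stems whose last vowel is 'u' (hongul → honglen, wivdahuw → wivdahwen, nuthagsuw → nuthagswen) delete the last vowel and add -en.
So niriluw → nirilwen.

nirilwen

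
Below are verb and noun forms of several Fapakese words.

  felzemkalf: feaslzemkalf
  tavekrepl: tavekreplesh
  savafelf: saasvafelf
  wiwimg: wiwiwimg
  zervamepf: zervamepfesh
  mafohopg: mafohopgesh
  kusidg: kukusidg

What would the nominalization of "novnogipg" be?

felzemkalf and zervamepf both end in -f yet inflect differently (feaslzemkalf, zervamepfesh), so the final letter is not what conditions the rule; the second-to-last letter is.
"novnogipg" has second-to-last letter 'p'. The stems whose second-to-last letter is 'p' (mafohopg → mafohopgesh, tavekrepl → tavekreplesh, zervamepf → zervamepfesh) add -esh.
So novnogipg → novnogipgesh.

novnogipgesh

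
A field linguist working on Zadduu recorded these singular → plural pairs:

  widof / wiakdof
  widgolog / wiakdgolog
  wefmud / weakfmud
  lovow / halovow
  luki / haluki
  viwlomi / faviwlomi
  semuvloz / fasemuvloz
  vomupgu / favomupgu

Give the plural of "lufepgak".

halufepgak

luki and viwlomi both end in -i yet inflect differently (haluki, faviwlomi), so the final letter is not what conditions the rule; the first letter is.
"lufepgak" begins with l-. The stems beginning with l- (lovow → halovow, luki → haluki) add the prefix ha-.
The other patterns: stems beginning with w- insert -ak- after the first vowel; stems beginning with s- or v- add the prefix fa-.
So lufepgak → halufepgak.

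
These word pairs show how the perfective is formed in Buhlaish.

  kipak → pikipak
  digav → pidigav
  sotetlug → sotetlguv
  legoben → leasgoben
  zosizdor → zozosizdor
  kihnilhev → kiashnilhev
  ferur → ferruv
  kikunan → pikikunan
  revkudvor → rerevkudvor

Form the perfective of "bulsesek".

buaslsesek

"bulsesek" has last vowel 'e'. The stems whose last vowel is 'e' (legoben → leasgoben, kihnilhev → kiashnilhev) insert -as- after the first vowel.
The other patterns: stems whose last vowel is 'a' add the prefix pi-; stems whose last vowel is 'o' repeat the first consonant+vowel as a prefix; stems whose last vowel is 'u' delete the last vowel and add -uv.
So bulsesek → buaslsesek.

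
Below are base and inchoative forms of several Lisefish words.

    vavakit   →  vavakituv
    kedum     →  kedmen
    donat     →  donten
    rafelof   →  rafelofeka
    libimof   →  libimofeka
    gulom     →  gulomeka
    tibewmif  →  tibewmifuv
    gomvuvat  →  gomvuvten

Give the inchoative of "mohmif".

mohmifuv

"mohmif" has last vowel 'i'. The stems whose last vowel is 'i' (vavakit → vavakituv, tibewmif → tibewmifuv) add -uv.
The other patterns: stems whose last vowel is 'o' add -eka; stems whose last vowel is 'a' or 'u' delete the last vowel and add -en.
So mohmif → mohmifuv.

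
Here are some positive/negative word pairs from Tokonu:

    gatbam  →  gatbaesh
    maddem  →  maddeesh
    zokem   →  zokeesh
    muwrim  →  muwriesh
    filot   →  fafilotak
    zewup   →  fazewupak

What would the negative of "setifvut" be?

"setifvut" ends in -t. The one such stem in the data (filot → fafilotak) adds fa- … -ak around the stem, so the same rule applies.
So setifvut → fasetifvutak.

fasetifvutak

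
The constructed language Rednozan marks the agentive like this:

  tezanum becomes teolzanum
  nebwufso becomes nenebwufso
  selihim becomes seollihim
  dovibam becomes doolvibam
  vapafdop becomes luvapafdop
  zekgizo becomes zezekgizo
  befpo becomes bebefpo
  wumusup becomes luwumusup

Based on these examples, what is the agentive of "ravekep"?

befpo and vapafdop both have last vowel 'o' yet inflect differently (bebefpo, luvapafdop), so the last vowel is not what conditions the rule; the final letter is.
"ravekep" ends in -p. The stems ending in -p (vapafdop → luvapafdop, wumusup → luwumusup) add the prefix lu-.
The other patterns: stems ending in -o repeat the first consonant+vowel as a prefix; stems ending in -m insert -ol- after the first vowel.
So ravekep → luravekep.

luravekep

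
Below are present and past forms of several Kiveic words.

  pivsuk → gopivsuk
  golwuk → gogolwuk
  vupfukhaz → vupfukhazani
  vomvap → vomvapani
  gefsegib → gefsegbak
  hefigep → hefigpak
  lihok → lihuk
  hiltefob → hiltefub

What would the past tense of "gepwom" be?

gepwum

vomvap and hefigep both end in -p yet inflect differently (vomvapani, hefigpak), so the final letter is not what conditions the rule; the last vowel is.
"gepwom" has last vowel 'o'. The stems whose last vowel is 'o' (lihok → lihuk, hiltefob → hiltefub) change the last vowel to 'u'.
The other patterns: stems whose last vowel is 'u' add the prefix go-; stems whose last vowel is 'a' add -ani; stems whose last vowel is 'e' or 'i' delete the last vowel and add -ak.
So gepwom → gepwum.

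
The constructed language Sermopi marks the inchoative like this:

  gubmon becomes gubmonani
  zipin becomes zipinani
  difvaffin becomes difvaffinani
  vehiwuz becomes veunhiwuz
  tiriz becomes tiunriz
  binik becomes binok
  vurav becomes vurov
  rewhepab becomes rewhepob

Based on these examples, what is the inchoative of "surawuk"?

surawok

zipin and tiriz both have last vowel 'i' yet inflect differently (zipinani, tiunriz), so the last vowel is not what conditions the rule; the final letter is.
"surawuk" ends in -k. The one such stem in the data (binik → binok) changes the last vowel to 'o' (as do vurav, rewhepab), so the same rule applies.
So surawuk → surawok.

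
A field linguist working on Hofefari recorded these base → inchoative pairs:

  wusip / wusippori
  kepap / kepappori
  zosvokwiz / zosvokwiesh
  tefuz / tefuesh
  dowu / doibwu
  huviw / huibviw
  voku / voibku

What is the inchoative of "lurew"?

luibrew

wusip and zosvokwiz both have last vowel 'i' yet inflect differently (wusippori, zosvokwiesh), so the last vowel is not what conditions the rule; the final letter is.
"lurew" ends in -w. The one such stem in the data (huviw → huibviw) inserts -ib- after the first vowel (as do dowu, voku), so the same rule applies.
The other patterns: stems ending in -p double the final consonant and add -ori; stems ending in -z drop the final letter and add -esh.
So lurew → luibrew.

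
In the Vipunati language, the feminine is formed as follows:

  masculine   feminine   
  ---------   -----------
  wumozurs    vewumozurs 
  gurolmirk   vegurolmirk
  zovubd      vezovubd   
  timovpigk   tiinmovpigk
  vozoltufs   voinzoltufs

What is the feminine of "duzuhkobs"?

veduzuhkobs

gurolmirk and timovpigk both end in -k yet inflect differently (vegurolmirk, tiinmovpigk), so the final letter is not what conditions the rule; the second-to-last letter is.
"duzuhkobs" has second-to-last letter 'b'. The one such stem in the data (zovubd → vezovubd) adds the prefix ve-, so the same rule applies.
So duzuhkobs → veduzuhkobs.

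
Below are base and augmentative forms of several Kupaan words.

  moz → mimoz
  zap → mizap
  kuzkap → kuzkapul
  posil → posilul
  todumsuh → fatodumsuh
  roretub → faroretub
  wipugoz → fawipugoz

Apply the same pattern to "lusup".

lusupul

zap and kuzkap both end in -p yet inflect differently (mizap, kuzkapul), so the final letter is not what conditions the rule; the number of vowels is.
"lusup" has 2 vowels. The stems with 2 vowels (kuzkap → kuzkapul, posil → posilul) add -ul.
So lusup → lusupul.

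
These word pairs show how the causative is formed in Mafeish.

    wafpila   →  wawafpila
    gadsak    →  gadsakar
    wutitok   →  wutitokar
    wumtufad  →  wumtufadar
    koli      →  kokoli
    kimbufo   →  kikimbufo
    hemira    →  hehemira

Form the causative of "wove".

gadsak and wafpila both have last vowel 'a' yet inflect differently (gadsakar, wawafpila), so the last vowel is not what conditions the rule; whether the stem ends in a vowel or a consonant is.
"wove" ends in a vowel. The stems ending in a vowel (wafpila → wawafpila, kimbufo → kikimbufo, hemira → hehemira) repeat the first consonant+vowel as a prefix.
So wove → wowove.

wowove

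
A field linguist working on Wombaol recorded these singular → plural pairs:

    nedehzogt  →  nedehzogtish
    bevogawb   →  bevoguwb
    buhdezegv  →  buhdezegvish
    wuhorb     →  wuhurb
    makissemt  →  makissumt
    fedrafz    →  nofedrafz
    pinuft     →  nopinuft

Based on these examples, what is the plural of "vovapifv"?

nedehzogt and pinuft both end in -t yet inflect differently (nedehzogtish, nopinuft), so the final letter is not what conditions the rule; the second-to-last letter is.
"vovapifv" has second-to-last letter 'f'. The stems whose second-to-last letter is 'f' (pinuft → nopinuft, fedrafz → nofedrafz) add the prefix no-.
The other patterns: stems whose second-to-last letter is 'g' add -ish; stems whose second-to-last letter is 'm', 'r' or 'w' change the last vowel to 'u'.
So vovapifv → novovapifv.

novovapifv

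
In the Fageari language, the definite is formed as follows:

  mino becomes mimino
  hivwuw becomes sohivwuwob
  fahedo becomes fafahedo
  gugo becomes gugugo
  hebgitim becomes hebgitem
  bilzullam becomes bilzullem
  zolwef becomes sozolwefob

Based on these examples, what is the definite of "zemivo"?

"zemivo" ends in -o. The stems ending in -o (fahedo → fafahedo, mino → mimino, gugo → gugugo) repeat the first consonant+vowel as a prefix.
So zemivo → zezemivo.

zezemivo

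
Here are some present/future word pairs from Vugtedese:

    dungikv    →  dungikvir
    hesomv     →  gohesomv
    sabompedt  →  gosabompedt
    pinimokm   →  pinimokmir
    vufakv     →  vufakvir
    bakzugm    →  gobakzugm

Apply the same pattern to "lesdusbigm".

golesdusbigm

"lesdusbigm" has second-to-last letter 'g'. The one such stem in the data (bakzugm → gobakzugm) adds the prefix go-, so the same rule applies.
So lesdusbigm → golesdusbigm.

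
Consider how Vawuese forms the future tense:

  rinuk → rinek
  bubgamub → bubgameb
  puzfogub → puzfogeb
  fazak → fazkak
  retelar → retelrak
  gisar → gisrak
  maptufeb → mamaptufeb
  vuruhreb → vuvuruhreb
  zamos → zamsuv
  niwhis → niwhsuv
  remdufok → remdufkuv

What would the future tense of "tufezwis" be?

rinuk and fazak both end in -k yet inflect differently (rinek, fazkak), so the final letter is not what conditions the rule; the last vowel is.
"tufezwis" has last vowel 'i'. The one such stem in the data (niwhis → niwhsuv) deletes the last vowel and adds -uv (as do zamos, remdufok), so the same rule applies.
The other patterns: stems whose last vowel is 'u' change the last vowel to 'e'; stems whose last vowel is 'a' delete the last vowel and add -ak; stems whose last vowel is 'e' repeat the first consonant+vowel as a prefix.
So tufezwis → tufezwsuv.

tufezwsuv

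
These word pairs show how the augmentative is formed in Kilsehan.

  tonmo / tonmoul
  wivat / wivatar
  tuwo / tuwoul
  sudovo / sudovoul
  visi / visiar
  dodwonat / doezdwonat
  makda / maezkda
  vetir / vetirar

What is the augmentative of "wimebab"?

"wimebab" begins with w-. The one such stem in the data (wivat → wivatar) adds -ar, so the same rule applies.
The other patterns: stems beginning with d- or m- insert -ez- after the first vowel; stems beginning with s- or t- add -ul.
So wimebab → wimebabar.

wimebabar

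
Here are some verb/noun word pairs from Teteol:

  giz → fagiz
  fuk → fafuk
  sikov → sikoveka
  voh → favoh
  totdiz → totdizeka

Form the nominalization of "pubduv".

totdiz and giz both end in -z yet inflect differently (totdizeka, fagiz), so the final letter is not what conditions the rule; the number of vowels is.
"pubduv" has 2 vowels. The stems with 2 vowels (sikov → sikoveka, totdiz → totdizeka) add -eka.
So pubduv → pubduveka.

pubduveka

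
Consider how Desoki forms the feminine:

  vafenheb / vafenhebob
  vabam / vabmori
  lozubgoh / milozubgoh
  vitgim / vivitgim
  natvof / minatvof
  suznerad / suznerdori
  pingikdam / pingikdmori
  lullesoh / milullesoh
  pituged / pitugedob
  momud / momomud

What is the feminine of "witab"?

pituged and momud both end in -d yet inflect differently (pitugedob, momomud), so the final letter is not what conditions the rule; the last vowel is.
"witab" has last vowel 'a'. The stems whose last vowel is 'a' (pingikdam → pingikdmori, suznerad → suznerdori, vabam → vabmori) delete the last vowel and add -ori.
So witab → witbori.

witbori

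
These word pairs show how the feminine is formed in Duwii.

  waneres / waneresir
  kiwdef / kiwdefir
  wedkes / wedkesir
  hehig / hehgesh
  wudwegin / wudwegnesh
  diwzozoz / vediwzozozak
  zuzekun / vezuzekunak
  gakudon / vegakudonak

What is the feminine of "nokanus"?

wudwegin and zuzekun both end in -n yet inflect differently (wudwegnesh, vezuzekunak), so the final letter is not what conditions the rule; the last vowel is.
"nokanus" has last vowel 'u'. The one such stem in the data (zuzekun → vezuzekunak) adds ve- … -ak around the stem, so the same rule applies.
So nokanus → venokanusak.

venokanusak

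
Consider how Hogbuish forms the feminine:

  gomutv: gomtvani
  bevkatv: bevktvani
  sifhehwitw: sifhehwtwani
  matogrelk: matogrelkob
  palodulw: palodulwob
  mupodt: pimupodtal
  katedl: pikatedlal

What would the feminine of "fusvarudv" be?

sifhehwitw and palodulw both end in -w yet inflect differently (sifhehwtwani, palodulwob), so the final letter is not what conditions the rule; the second-to-last letter is.
"fusvarudv" has second-to-last letter 'd'. The stems whose second-to-last letter is 'd' (mupodt → pimupodtal, katedl → pikatedlal) add pi- … -al around the stem.
So fusvarudv → pifusvarudval.

pifusvarudval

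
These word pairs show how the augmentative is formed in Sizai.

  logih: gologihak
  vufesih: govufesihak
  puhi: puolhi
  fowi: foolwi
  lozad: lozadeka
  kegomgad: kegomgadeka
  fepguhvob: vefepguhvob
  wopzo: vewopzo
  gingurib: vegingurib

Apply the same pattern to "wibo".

logih and puhi both have last vowel 'i' yet inflect differently (gologihak, puolhi), so the last vowel is not what conditions the rule; the final letter is.
"wibo" ends in -o. The one such stem in the data (wopzo → vewopzo) adds the prefix ve-, so the same rule applies.
The other patterns: stems ending in -h add go- … -ak around the stem; stems ending in -i insert -ol- after the first vowel; stems ending in -d add -eka.
So wibo → vewibo.

vewibo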